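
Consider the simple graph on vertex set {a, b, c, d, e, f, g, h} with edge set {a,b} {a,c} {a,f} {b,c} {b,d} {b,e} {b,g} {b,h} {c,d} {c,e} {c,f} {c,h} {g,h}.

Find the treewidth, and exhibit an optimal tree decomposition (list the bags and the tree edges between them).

Each bag holds 3 vertices, so the decomposition has width 2, which upper-bounds the treewidth. For the lower bound, the 3 vertices {a, c, f} are pairwise adjacent, and any tree decomposition puts a clique entirely inside one bag — forcing width ≥ 2. Combining the bounds, tw(G) = 2.

Treewidth 2.
One optimal decomposition is:
Bags: B1 = {a, b, c}  B2 = {b, c, h}  B3 = {b, c, e}  B4 = {b, g, h}  B5 = {b, c, d}  B6 = {a, c, f}
Tree: B1–B2, B2–B3, B2–B4, B3–B5, B1–B6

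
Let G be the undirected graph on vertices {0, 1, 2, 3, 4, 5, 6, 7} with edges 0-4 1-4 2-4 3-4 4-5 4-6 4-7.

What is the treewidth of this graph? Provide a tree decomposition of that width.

Every bag has size at most 2, so the width is 2 − 1 = 1 and tw(G) ≤ 1. G has an edge, so its treewidth is at least 1. The upper and lower bounds meet at 1, so that is the treewidth.

Treewidth 1.
Bags: B1 = {1, 4}  B2 = {4, 6}  B3 = {4, 5}  B4 = {0, 4}  B5 = {4, 7}  B6 = {3, 4}  B7 = {2, 4}
Tree: B1–B2, B1–B3, B2–B4, B2–B5, B5–B6, B4–B7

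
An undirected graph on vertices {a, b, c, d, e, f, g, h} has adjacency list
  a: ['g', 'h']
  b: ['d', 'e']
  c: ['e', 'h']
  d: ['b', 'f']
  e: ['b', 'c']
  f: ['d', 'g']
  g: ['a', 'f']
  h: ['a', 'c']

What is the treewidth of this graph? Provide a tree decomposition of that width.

Treewidth 2.
Bags: B1 = {b, d, f}  B2 = {b, f, g}  B3 = {a, b, g}  B4 = {a, b, h}  B5 = {b, c, h}  B6 = {b, c, e}
Tree: B1–B2, B2–B3, B3–B4, B4–B5, B5–B6

Every bag has size at most 3, so the width is 3 − 1 = 2 and tw(G) ≤ 2. For the lower bound, G contains the cycle b–d–f–g–a–h–c–e–b, so G is not a forest; only forests have treewidth ≤ 1, hence tw(G) ≥ 2. Combining the bounds, tw(G) = 2.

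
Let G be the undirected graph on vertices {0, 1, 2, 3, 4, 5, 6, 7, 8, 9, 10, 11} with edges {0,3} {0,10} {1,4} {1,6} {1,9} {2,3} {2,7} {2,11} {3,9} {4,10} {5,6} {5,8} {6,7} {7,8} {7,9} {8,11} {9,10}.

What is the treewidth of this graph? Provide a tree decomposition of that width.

Treewidth 3.
One optimal decomposition is:
Bags: B1 = {0, 3, 4, 10}  B2 = {3, 4, 9, 10}  B3 = {1, 3, 4, 9}  B4 = {1, 2, 3, 9}  B5 = {1, 2, 7, 9}  B6 = {1, 2, 6, 7}  B7 = {2, 6, 7, 11}  B8 = {6, 7, 8, 11}  B9 = {5, 6, 8, 11}
Tree: B1–B2, B2–B3, B3–B4, B4–B5, B5–B6, B6–B7, B7–B8, B8–B9

The largest bag has 4 vertices, giving width 3; this decomposition certifies tw(G) ≤ 3. For the lower bound: the 4 vertex sets {0,4,10}, {3}, {9}, {1,2,6,7} are disjoint, each induces a connected subgraph, and every pair is joined by at least one edge of G. Contracting each set to a single vertex therefore yields K_{4} as a minor, and since treewidth is minor-monotone, tw(G) ≥ tw(K_{4}) = 3. Therefore the treewidth is 3.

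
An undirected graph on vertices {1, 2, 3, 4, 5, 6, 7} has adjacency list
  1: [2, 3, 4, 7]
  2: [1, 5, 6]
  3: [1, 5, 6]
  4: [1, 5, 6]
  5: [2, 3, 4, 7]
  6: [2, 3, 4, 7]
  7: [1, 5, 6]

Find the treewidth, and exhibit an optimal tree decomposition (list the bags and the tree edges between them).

Treewidth 3.
Bags: B1 = {1, 5, 6, 7}  B2 = {1, 2, 5, 6}  B3 = {1, 4, 5, 6}  B4 = {1, 3, 5, 6}
Tree: B1–B2, B2–B3, B3–B4

The largest bag has 4 vertices, giving width 3; this decomposition certifies tw(G) ≤ 3. For the lower bound: the 4 vertex sets {6,7}, {2,5}, {1}, {4} are disjoint, each induces a connected subgraph, and every pair is joined by at least one edge of G. Contracting each set to a single vertex therefore yields K_{4} as a minor, and since treewidth is minor-monotone, tw(G) ≥ tw(K_{4}) = 3. Combining the bounds, tw(G) = 3.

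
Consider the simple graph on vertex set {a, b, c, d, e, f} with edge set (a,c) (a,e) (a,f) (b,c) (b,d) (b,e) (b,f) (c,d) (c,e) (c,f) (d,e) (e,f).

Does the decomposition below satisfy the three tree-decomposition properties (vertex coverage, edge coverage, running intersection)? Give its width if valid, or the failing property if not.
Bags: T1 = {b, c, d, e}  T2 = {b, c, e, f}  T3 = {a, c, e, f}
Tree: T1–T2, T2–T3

Yes; width 3.

Vertex coverage: the bags together contain {a, b, c, d, e, f}, the full vertex set. Edge coverage: each edge of G has both endpoints in at least one bag. Running intersection: for every vertex, the bags containing it form a connected subtree. All three properties hold, so this is a valid tree decomposition of width max|bag| − 1 = 3, and hence tw(G) ≤ 3.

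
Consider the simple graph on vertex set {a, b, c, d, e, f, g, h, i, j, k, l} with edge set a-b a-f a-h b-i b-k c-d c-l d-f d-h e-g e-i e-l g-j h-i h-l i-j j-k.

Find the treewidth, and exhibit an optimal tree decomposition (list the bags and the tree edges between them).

The largest bag has 4 vertices, giving width 3; this decomposition certifies tw(G) ≤ 3. For the lower bound: the 4 vertex sets {c,d,f}, {a}, {h}, {b,e,i,l} are disjoint, each induces a connected subgraph, and every pair is joined by at least one edge of G. Contracting each set to a single vertex therefore yields K_{4} as a minor, and since treewidth is minor-monotone, tw(G) ≥ tw(K_{4}) = 3. The upper and lower bounds meet at 3, so that is the treewidth.

Treewidth 3.
One optimal decomposition is:
Bags: B1 = {a, c, d, f}  B2 = {a, c, d, h}  B3 = {a, c, h, l}  B4 = {a, b, h, l}  B5 = {b, h, i, l}  B6 = {b, e, i, l}  B7 = {b, e, i, k}  B8 = {e, i, j, k}  B9 = {e, g, j, k}
Tree: B1–B2, B2–B3, B3–B4, B4–B5, B5–B6, B6–B7, B7–B8, B8–B9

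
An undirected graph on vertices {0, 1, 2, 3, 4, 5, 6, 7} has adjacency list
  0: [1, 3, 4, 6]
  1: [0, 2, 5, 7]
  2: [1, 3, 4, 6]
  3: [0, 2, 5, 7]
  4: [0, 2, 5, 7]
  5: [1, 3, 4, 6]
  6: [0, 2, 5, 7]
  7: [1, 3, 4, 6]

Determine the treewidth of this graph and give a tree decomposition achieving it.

Treewidth 4.
One such decomposition:
Bags: B1 = {0, 1, 2, 5, 7}  B2 = {0, 2, 3, 5, 7}  B3 = {0, 2, 5, 6, 7}  B4 = {0, 2, 4, 5, 7}
Tree: B1–B2, B2–B3, B3–B4

The largest bag has 5 vertices, giving width 4; this decomposition certifies tw(G) ≤ 4. For the lower bound: the 5 vertex sets {1,7}, {0,3}, {5,6}, {2}, {4} are disjoint, each induces a connected subgraph, and every pair is joined by at least one edge of G. Contracting each set to a single vertex therefore yields K_{5} as a minor, and since treewidth is minor-monotone, tw(G) ≥ tw(K_{5}) = 4. Combining the bounds, tw(G) = 4.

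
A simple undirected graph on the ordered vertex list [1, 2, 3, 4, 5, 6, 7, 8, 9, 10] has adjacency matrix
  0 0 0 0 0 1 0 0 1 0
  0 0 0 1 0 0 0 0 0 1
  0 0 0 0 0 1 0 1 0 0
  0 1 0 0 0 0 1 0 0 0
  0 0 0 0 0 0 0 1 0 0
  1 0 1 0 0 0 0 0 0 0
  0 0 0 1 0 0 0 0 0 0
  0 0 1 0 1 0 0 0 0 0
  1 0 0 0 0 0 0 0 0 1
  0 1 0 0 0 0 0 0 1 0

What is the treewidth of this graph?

1

A width-1 tree decomposition is:
Bags: B1 = {4, 7}  B2 = {2, 4}  B3 = {2, 10}  B4 = {9, 10}  B5 = {1, 9}  B6 = {1, 6}  B7 = {3, 6}  B8 = {3, 8}  B9 = {5, 8}
Tree: B1–B2, B2–B3, B3–B4, B4–B5, B5–B6, B6–B7, B7–B8, B8–B9
Each bag holds 2 vertices, so the decomposition has width 1, which upper-bounds the treewidth. Any graph with an edge has treewidth ≥ 1, and G has the edge 7–4. The upper and lower bounds meet at 1, so that is the treewidth.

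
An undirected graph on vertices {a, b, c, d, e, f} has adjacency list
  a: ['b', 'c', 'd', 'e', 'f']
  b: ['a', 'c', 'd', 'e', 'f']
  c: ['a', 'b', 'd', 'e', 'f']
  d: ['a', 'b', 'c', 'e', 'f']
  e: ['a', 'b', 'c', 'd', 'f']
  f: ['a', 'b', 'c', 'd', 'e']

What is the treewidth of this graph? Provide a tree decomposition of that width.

With just one bag of size 6, the width is 6 − 1 = 5, so tw(G) ≤ 5. Conversely, {a, b, c, d, e, f} is a clique of size 6, and the vertices of any clique must share a bag in every tree decomposition; so some bag has ≥ 6 vertices and tw(G) ≥ 5. Therefore the treewidth is 5.

Treewidth 5.
Bags: B1 = {a, b, c, d, e, f}
Tree: (single bag)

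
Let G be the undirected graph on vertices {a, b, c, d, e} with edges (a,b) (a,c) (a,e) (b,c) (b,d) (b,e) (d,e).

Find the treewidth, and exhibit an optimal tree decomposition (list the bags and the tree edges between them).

Each bag holds 3 vertices, so the decomposition has width 2, which upper-bounds the treewidth. For the lower bound, the 3 vertices {b, d, e} are pairwise adjacent, and any tree decomposition puts a clique entirely inside one bag — forcing width ≥ 2. Combining the bounds, tw(G) = 2.

Treewidth 2.
Bags: B1 = {a, b, e}  B2 = {a, b, c}  B3 = {b, d, e}
Tree: B1–B2, B1–B3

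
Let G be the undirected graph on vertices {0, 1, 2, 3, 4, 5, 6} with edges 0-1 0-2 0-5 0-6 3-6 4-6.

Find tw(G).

A width-1 tree decomposition is:
Bags: B1 = {0, 6}  B2 = {0, 2}  B3 = {3, 6}  B4 = {0, 1}  B5 = {0, 5}  B6 = {4, 6}
Tree: B1–B2, B1–B3, B1–B4, B1–B5, B1–B6
Each bag holds 2 vertices, so the decomposition has width 1, which upper-bounds the treewidth. Since G has at least one edge (e.g. 6–0), it is not an edgeless graph, so tw(G) ≥ 1. The upper and lower bounds meet at 1, so that is the treewidth.

1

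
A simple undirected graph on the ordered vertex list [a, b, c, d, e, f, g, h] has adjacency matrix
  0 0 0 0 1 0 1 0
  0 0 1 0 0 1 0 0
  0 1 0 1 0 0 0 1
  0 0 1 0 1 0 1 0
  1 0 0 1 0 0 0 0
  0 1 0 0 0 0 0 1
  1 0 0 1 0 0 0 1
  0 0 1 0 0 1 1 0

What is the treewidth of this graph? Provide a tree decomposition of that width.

Each bag holds 3 vertices, so the decomposition has width 2, which upper-bounds the treewidth. Since a–e–d–g–a is a cycle in G, G is not acyclic. Forests are exactly the graphs of treewidth ≤ 1, so tw(G) ≥ 2. Hence tw(G) = 2 exactly.

Treewidth 2.
One such decomposition:
Bags: B1 = {a, e, g}  B2 = {d, e, g}  B3 = {d, g, h}  B4 = {c, d, h}  B5 = {c, f, h}  B6 = {b, c, f}
Tree: B1–B2, B2–B3, B3–B4, B4–B5, B5–B6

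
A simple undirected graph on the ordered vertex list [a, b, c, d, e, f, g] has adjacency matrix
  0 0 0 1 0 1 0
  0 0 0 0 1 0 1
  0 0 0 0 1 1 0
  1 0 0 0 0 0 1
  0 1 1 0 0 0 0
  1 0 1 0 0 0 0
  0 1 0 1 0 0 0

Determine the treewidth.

2

A width-2 tree decomposition is:
Bags: B1 = {a, d, f}  B2 = {c, d, f}  B3 = {c, d, e}  B4 = {b, d, e}  B5 = {b, d, g}
Tree: B1–B2, B2–B3, B3–B4, B4–B5
Each bag holds 3 vertices, so the decomposition has width 2, which upper-bounds the treewidth. Since d–a–f–c–e–b–g–d is a cycle in G, G is not acyclic. Forests are exactly the graphs of treewidth ≤ 1, so tw(G) ≥ 2. Hence tw(G) = 2 exactly.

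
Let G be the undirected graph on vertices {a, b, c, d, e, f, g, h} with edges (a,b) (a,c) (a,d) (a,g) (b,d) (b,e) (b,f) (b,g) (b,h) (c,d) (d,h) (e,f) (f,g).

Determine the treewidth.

A width-2 tree decomposition is:
Bags: B1 = {a, b, g}  B2 = {b, f, g}  B3 = {a, b, d}  B4 = {a, c, d}  B5 = {b, d, h}  B6 = {b, e, f}
Tree: B1–B2, B1–B3, B3–B4, B3–B5, B2–B6
The largest bag has 3 vertices, giving width 2; this decomposition certifies tw(G) ≤ 2. On the other hand G contains the 3-clique {a, c, d}. A clique must lie in a single bag of any decomposition, so no decomposition can have width below 2. Hence tw(G) = 2 exactly.

2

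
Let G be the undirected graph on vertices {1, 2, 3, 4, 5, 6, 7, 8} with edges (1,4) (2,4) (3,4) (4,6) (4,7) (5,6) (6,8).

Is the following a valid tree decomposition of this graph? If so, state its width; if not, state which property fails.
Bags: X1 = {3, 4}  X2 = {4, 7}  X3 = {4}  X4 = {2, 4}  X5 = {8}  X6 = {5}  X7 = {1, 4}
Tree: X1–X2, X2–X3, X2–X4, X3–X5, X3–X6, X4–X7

No — vertex 6 appears in no bag.

A tree decomposition must satisfy three properties: every vertex lies in some bag; for every edge, both endpoints lie together in some bag; and for every vertex, the bags containing it form a connected subtree. Here vertex 6 appears in no bag, so the decomposition is invalid.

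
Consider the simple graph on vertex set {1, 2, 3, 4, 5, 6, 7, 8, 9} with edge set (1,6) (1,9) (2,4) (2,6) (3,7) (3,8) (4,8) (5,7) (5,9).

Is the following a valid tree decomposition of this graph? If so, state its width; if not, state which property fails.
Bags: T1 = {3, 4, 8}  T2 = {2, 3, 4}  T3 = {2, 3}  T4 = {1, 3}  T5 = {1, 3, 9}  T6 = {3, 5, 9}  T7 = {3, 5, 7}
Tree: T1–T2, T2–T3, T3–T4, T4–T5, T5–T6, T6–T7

No — vertex 6 appears in no bag.

A tree decomposition must satisfy three properties: every vertex lies in some bag; for every edge, both endpoints lie together in some bag; and for every vertex, the bags containing it form a connected subtree. Here vertex 6 appears in no bag, so the decomposition is invalid.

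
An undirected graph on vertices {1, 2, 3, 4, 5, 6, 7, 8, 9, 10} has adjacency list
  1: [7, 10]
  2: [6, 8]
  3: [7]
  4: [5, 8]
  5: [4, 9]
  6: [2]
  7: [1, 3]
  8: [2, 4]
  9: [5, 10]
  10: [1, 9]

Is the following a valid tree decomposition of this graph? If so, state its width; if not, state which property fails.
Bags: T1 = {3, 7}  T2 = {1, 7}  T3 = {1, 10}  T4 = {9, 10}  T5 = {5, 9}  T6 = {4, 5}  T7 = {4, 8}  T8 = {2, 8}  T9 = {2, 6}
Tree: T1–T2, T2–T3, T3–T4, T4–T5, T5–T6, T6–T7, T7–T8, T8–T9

Checking the three conditions: (i) the bags cover all of {1, 2, 3, 4, 5, 6, 7, 8, 9, 10}; (ii) for each edge, some bag contains both endpoints; (iii) the bags containing any fixed vertex form a subtree. All hold, so the decomposition is valid with width 2 − 1 = 1.

Yes; width 1.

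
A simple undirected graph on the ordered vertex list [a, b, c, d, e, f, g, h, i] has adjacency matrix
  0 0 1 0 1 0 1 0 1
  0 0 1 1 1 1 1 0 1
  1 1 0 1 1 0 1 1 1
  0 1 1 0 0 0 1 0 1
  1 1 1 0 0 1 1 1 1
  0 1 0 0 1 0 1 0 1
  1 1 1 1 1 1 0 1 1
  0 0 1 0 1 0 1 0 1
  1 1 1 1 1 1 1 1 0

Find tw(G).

A width-4 tree decomposition is:
Bags: B1 = {b, c, e, g, i}  B2 = {a, c, e, g, i}  B3 = {b, e, f, g, i}  B4 = {c, e, g, h, i}  B5 = {b, c, d, g, i}
Tree: B1–B2, B1–B3, B2–B4, B1–B5
The largest bag has 5 vertices, giving width 4; this decomposition certifies tw(G) ≤ 4. Conversely, {b, c, d, g, i} is a clique of size 5, and the vertices of any clique must share a bag in every tree decomposition; so some bag has ≥ 5 vertices and tw(G) ≥ 4. The upper and lower bounds meet at 4, so that is the treewidth.

4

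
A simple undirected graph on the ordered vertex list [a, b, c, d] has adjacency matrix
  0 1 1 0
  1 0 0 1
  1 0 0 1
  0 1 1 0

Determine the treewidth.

A width-2 tree decomposition is:
Bags: B1 = {b, c, d}  B2 = {a, b, c}
Tree: B1–B2
Every bag has size at most 3, so the width is 3 − 1 = 2 and tw(G) ≤ 2. For the lower bound, G contains the cycle c–d–b–a–c, so G is not a forest; only forests have treewidth ≤ 1, hence tw(G) ≥ 2. Hence tw(G) = 2 exactly.

2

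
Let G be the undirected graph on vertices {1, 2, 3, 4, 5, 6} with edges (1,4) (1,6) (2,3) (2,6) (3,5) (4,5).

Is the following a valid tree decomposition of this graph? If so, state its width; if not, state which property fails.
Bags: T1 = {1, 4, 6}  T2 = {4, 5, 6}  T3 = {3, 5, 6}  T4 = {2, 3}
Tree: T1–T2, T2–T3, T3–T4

A tree decomposition must satisfy three properties: every vertex lies in some bag; for every edge, both endpoints lie together in some bag; and for every vertex, the bags containing it form a connected subtree. Here edge (6,2) lies in no bag, so the decomposition is invalid.

No — edge (6,2) lies in no bag.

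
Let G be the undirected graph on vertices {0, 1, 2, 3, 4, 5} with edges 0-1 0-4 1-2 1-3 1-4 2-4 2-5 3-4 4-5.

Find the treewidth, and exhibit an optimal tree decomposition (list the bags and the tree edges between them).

Treewidth 2.
One such decomposition:
Bags: B1 = {2, 4, 5}  B2 = {1, 2, 4}  B3 = {0, 1, 4}  B4 = {1, 3, 4}
Tree: B1–B2, B2–B3, B2–B4

The largest bag has 3 vertices, giving width 2; this decomposition certifies tw(G) ≤ 2. Conversely, {0, 1, 4} is a clique of size 3, and the vertices of any clique must share a bag in every tree decomposition; so some bag has ≥ 3 vertices and tw(G) ≥ 2. Combining the bounds, tw(G) = 2.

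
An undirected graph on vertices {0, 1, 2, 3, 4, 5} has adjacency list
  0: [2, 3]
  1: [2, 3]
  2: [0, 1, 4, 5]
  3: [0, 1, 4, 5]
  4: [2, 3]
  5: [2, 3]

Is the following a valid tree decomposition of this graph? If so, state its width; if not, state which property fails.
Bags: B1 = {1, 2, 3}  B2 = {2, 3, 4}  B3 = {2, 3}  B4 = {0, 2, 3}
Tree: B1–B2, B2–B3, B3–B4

No — vertex 5 appears in no bag.

A tree decomposition must satisfy three properties: every vertex lies in some bag; for every edge, both endpoints lie together in some bag; and for every vertex, the bags containing it form a connected subtree. Here vertex 5 appears in no bag, so the decomposition is invalid.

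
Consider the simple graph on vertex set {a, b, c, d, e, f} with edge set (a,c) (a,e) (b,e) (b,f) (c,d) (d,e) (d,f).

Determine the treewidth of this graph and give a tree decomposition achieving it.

Treewidth 2.
One optimal decomposition is:
Bags: B1 = {b, e, f}  B2 = {d, e, f}  B3 = {a, d, e}  B4 = {a, c, d}
Tree: B1–B2, B2–B3, B3–B4

Each bag holds 3 vertices, so the decomposition has width 2, which upper-bounds the treewidth. For the lower bound, G contains the cycle b–f–d–e–b, so G is not a forest; only forests have treewidth ≤ 1, hence tw(G) ≥ 2. The upper and lower bounds meet at 2, so that is the treewidth.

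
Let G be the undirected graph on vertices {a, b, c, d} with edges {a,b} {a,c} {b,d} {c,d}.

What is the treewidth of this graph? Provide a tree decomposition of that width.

Every bag has size at most 3, so the width is 3 − 1 = 2 and tw(G) ≤ 2. The edges a–b–d–c–a form a cycle, so G is not a tree and its treewidth is at least 2. Combining the bounds, tw(G) = 2.

Treewidth 2.
One such decomposition:
Bags: B1 = {a, b, d}  B2 = {a, c, d}
Tree: B1–B2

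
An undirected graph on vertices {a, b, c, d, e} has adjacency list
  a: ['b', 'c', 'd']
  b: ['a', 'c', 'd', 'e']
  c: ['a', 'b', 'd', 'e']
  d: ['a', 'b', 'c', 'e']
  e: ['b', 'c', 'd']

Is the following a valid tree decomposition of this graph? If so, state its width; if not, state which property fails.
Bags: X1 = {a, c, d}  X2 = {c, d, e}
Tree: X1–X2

No — vertex b appears in no bag.

A tree decomposition must satisfy three properties: every vertex lies in some bag; for every edge, both endpoints lie together in some bag; and for every vertex, the bags containing it form a connected subtree. Here vertex b appears in no bag, so the decomposition is invalid.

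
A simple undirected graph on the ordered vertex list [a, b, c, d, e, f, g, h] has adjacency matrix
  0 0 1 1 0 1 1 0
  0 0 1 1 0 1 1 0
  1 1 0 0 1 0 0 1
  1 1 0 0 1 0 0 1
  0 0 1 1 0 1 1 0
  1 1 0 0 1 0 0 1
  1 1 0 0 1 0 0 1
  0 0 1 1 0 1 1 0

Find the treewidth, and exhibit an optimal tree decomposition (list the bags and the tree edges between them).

The largest bag has 5 vertices, giving width 4; this decomposition certifies tw(G) ≤ 4. For the lower bound: the 5 vertex sets {c,e}, {a,f}, {b,g}, {h}, {d} are disjoint, each induces a connected subgraph, and every pair is joined by at least one edge of G. Contracting each set to a single vertex therefore yields K_{5} as a minor, and since treewidth is minor-monotone, tw(G) ≥ tw(K_{5}) = 4. Hence tw(G) = 4 exactly.

Treewidth 4.
One such decomposition:
Bags: B1 = {a, b, c, e, h}  B2 = {a, b, e, f, h}  B3 = {a, b, e, g, h}  B4 = {a, b, d, e, h}
Tree: B1–B2, B2–B3, B3–B4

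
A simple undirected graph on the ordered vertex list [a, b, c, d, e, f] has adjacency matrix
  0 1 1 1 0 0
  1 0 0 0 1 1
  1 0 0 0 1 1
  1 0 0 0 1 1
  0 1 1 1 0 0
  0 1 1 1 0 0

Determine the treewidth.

3

A width-3 tree decomposition is:
Bags: B1 = {a, d, e, f}  B2 = {a, c, e, f}  B3 = {a, b, e, f}
Tree: B1–B2, B2–B3
The largest bag has 4 vertices, giving width 3; this decomposition certifies tw(G) ≤ 3. For the lower bound: the 4 vertex sets {d,e}, {c,f}, {a}, {b} are disjoint, each induces a connected subgraph, and every pair is joined by at least one edge of G. Contracting each set to a single vertex therefore yields K_{4} as a minor, and since treewidth is minor-monotone, tw(G) ≥ tw(K_{4}) = 3. Therefore the treewidth is 3.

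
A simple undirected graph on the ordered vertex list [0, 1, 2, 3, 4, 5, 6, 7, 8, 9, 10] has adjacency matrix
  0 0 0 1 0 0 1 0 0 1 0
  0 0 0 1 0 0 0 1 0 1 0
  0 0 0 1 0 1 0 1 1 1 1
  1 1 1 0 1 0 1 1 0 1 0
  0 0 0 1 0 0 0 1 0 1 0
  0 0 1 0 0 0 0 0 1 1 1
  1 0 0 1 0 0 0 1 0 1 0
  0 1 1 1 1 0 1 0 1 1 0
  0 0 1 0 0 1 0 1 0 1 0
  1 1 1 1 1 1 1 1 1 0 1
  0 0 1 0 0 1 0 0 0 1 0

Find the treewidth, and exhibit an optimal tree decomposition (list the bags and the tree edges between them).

Every bag has size at most 4, so the width is 4 − 1 = 3 and tw(G) ≤ 3. Conversely, {2, 5, 8, 9} is a clique of size 4, and the vertices of any clique must share a bag in every tree decomposition; so some bag has ≥ 4 vertices and tw(G) ≥ 3. The upper and lower bounds meet at 3, so that is the treewidth.

Treewidth 3.
One such decomposition:
Bags: B1 = {3, 6, 7, 9}  B2 = {2, 3, 7, 9}  B3 = {2, 7, 8, 9}  B4 = {0, 3, 6, 9}  B5 = {1, 3, 7, 9}  B6 = {2, 5, 8, 9}  B7 = {3, 4, 7, 9}  B8 = {2, 5, 9, 10}
Tree: B1–B2, B2–B3, B1–B4, B2–B5, B3–B6, B5–B7, B6–B8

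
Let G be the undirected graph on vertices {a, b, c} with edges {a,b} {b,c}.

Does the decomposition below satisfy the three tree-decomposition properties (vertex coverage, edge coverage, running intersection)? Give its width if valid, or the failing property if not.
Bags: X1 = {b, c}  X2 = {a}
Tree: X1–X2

A tree decomposition must satisfy three properties: every vertex lies in some bag; for every edge, both endpoints lie together in some bag; and for every vertex, the bags containing it form a connected subtree. Here edge (b,a) lies in no bag, so the decomposition is invalid.

No — edge (b,a) lies in no bag.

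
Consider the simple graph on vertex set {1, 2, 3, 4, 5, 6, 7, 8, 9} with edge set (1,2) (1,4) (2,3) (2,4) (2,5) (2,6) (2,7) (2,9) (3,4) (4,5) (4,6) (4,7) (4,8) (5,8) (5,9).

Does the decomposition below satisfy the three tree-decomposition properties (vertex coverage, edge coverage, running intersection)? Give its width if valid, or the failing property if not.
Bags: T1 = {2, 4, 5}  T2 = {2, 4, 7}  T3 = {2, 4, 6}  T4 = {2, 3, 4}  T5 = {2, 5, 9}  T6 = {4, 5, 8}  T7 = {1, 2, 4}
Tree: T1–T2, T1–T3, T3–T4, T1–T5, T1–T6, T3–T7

Vertex coverage: the bags together contain {1, 2, 3, 4, 5, 6, 7, 8, 9}, the full vertex set. Edge coverage: each edge of G has both endpoints in at least one bag. Running intersection: for every vertex, the bags containing it form a connected subtree. All three properties hold, so this is a valid tree decomposition of width max|bag| − 1 = 2, and hence tw(G) ≤ 2.

Yes; width 2.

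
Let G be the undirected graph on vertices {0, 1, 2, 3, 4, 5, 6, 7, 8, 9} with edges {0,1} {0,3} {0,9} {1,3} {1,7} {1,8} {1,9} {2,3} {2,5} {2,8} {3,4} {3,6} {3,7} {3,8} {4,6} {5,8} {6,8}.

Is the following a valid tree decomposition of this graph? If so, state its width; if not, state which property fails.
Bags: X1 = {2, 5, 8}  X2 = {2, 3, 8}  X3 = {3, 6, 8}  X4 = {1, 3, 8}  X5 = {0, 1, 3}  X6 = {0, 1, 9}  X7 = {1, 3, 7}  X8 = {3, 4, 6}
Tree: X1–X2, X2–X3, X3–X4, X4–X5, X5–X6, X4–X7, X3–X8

Yes; width 2.

Checking the three conditions: (i) the bags cover all of {0, 1, 2, 3, 4, 5, 6, 7, 8, 9}; (ii) for each edge, some bag contains both endpoints; (iii) the bags containing any fixed vertex form a subtree. All hold, so the decomposition is valid with width 3 − 1 = 2.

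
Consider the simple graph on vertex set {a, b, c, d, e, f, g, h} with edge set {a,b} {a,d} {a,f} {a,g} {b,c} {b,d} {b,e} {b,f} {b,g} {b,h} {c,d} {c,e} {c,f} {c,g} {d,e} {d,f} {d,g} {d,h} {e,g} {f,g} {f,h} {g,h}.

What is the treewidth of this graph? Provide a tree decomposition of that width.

Treewidth 4.
One such decomposition:
Bags: B1 = {b, c, d, f, g}  B2 = {b, c, d, e, g}  B3 = {a, b, d, f, g}  B4 = {b, d, f, g, h}
Tree: B1–B2, B1–B3, B1–B4

Every bag has size at most 5, so the width is 5 − 1 = 4 and tw(G) ≤ 4. Conversely, {b, c, d, e, g} is a clique of size 5, and the vertices of any clique must share a bag in every tree decomposition; so some bag has ≥ 5 vertices and tw(G) ≥ 4. Hence tw(G) = 4 exactly.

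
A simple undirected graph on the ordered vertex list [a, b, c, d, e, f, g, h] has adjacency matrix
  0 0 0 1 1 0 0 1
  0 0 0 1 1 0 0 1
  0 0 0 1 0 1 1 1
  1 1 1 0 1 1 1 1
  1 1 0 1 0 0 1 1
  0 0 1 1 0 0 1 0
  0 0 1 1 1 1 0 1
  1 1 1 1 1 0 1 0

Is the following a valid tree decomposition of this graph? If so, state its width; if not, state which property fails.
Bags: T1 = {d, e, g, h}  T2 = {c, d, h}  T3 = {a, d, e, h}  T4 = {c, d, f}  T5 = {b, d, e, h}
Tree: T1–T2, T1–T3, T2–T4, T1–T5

A tree decomposition must satisfy three properties: every vertex lies in some bag; for every edge, both endpoints lie together in some bag; and for every vertex, the bags containing it form a connected subtree. Here edge (g,c) lies in no bag, so the decomposition is invalid.

No — edge (g,c) lies in no bag.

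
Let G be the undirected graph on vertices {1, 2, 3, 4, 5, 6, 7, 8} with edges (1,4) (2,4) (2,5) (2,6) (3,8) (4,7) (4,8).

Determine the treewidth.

A width-1 tree decomposition is:
Bags: B1 = {2, 5}  B2 = {2, 6}  B3 = {2, 4}  B4 = {4, 8}  B5 = {4, 7}  B6 = {1, 4}  B7 = {3, 8}
Tree: B1–B2, B2–B3, B3–B4, B3–B5, B3–B6, B4–B7
Every bag has size at most 2, so the width is 2 − 1 = 1 and tw(G) ≤ 1. Any graph with an edge has treewidth ≥ 1, and G has the edge 2–5. The upper and lower bounds meet at 1, so that is the treewidth.

1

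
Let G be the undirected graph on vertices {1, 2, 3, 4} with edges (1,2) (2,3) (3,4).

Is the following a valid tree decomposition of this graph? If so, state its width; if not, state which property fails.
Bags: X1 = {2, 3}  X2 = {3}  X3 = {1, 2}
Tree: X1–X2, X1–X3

No — vertex 4 appears in no bag.

A tree decomposition must satisfy three properties: every vertex lies in some bag; for every edge, both endpoints lie together in some bag; and for every vertex, the bags containing it form a connected subtree. Here vertex 4 appears in no bag, so the decomposition is invalid.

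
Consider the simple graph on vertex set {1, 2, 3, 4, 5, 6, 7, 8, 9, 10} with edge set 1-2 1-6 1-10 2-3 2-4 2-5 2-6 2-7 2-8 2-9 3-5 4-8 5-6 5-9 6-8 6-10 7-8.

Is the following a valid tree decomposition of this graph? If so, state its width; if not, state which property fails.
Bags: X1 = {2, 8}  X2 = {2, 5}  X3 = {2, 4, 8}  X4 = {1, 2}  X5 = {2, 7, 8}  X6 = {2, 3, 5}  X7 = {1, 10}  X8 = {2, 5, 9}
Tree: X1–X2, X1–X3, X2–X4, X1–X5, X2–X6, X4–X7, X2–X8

A tree decomposition must satisfy three properties: every vertex lies in some bag; for every edge, both endpoints lie together in some bag; and for every vertex, the bags containing it form a connected subtree. Here vertex 6 appears in no bag, so the decomposition is invalid.

No — vertex 6 appears in no bag.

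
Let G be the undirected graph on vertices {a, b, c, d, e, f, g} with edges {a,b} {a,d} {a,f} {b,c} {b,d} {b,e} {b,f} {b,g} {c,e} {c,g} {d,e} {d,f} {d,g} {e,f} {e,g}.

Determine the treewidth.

3

A width-3 tree decomposition is:
Bags: B1 = {b, d, e, g}  B2 = {b, c, e, g}  B3 = {b, d, e, f}  B4 = {a, b, d, f}
Tree: B1–B2, B1–B3, B3–B4
The largest bag has 4 vertices, giving width 3; this decomposition certifies tw(G) ≤ 3. For the lower bound, the 4 vertices {b, d, e, g} are pairwise adjacent, and any tree decomposition puts a clique entirely inside one bag — forcing width ≥ 3. The upper and lower bounds meet at 3, so that is the treewidth.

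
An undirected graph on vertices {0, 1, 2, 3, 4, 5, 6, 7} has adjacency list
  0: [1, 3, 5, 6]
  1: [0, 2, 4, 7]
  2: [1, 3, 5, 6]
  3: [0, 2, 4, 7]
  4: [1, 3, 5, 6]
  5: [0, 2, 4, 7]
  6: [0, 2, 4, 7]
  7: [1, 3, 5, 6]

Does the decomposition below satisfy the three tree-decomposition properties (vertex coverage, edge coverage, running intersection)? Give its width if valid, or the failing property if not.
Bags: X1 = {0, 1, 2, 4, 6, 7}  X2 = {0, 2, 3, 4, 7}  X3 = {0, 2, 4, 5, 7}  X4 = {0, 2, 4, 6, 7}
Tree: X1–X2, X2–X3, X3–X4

No — bags containing vertex 6 are not connected in the tree.

A tree decomposition must satisfy three properties: every vertex lies in some bag; for every edge, both endpoints lie together in some bag; and for every vertex, the bags containing it form a connected subtree. Here bags containing vertex 6 are not connected in the tree, so the decomposition is invalid.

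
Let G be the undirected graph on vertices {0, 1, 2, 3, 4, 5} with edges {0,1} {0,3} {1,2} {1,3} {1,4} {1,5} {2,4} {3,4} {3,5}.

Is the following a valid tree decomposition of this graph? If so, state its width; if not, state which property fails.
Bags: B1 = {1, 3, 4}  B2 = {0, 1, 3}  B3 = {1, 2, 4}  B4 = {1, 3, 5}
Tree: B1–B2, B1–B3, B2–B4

Vertex coverage: the bags together contain {0, 1, 2, 3, 4, 5}, the full vertex set. Edge coverage: each edge of G has both endpoints in at least one bag. Running intersection: for every vertex, the bags containing it form a connected subtree. All three properties hold, so this is a valid tree decomposition of width max|bag| − 1 = 2, and hence tw(G) ≤ 2.

Yes; width 2.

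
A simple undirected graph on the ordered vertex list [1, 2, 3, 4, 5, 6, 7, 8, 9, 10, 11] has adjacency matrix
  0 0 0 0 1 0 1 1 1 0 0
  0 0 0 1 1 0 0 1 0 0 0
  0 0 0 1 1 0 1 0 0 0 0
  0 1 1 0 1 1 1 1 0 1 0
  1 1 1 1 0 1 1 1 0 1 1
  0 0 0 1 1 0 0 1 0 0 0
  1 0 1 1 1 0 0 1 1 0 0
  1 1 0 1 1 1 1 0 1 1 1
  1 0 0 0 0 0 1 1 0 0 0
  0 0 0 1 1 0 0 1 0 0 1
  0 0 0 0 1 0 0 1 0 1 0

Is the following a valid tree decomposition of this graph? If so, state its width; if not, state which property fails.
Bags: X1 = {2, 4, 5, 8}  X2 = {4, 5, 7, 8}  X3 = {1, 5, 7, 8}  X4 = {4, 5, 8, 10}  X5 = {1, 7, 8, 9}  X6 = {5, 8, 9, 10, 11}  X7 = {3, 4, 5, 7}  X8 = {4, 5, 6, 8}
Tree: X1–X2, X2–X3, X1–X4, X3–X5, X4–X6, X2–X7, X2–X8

No — bags containing vertex 9 are not connected in the tree.

A tree decomposition must satisfy three properties: every vertex lies in some bag; for every edge, both endpoints lie together in some bag; and for every vertex, the bags containing it form a connected subtree. Here bags containing vertex 9 are not connected in the tree, so the decomposition is invalid.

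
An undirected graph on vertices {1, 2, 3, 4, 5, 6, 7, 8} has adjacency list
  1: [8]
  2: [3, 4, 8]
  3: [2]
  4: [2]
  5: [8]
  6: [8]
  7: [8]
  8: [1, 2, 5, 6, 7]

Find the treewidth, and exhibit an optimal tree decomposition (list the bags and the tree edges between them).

Treewidth 1.
One such decomposition:
Bags: B1 = {2, 3}  B2 = {2, 8}  B3 = {2, 4}  B4 = {5, 8}  B5 = {6, 8}  B6 = {7, 8}  B7 = {1, 8}
Tree: B1–B2, B2–B3, B2–B4, B4–B5, B5–B6, B5–B7

Every bag has size at most 2, so the width is 2 − 1 = 1 and tw(G) ≤ 1. Since G has at least one edge (e.g. 2–3), it is not an edgeless graph, so tw(G) ≥ 1. Hence tw(G) = 1 exactly.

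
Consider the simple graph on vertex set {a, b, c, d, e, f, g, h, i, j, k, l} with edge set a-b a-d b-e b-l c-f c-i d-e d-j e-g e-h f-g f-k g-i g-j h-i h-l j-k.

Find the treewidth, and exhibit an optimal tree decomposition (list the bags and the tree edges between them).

Treewidth 3.
Bags: B1 = {a, b, d, l}  B2 = {b, d, e, l}  B3 = {d, e, h, l}  B4 = {d, e, h, j}  B5 = {e, g, h, j}  B6 = {g, h, i, j}  B7 = {g, i, j, k}  B8 = {f, g, i, k}  B9 = {c, f, i, k}
Tree: B1–B2, B2–B3, B3–B4, B4–B5, B5–B6, B6–B7, B7–B8, B8–B9

The largest bag has 4 vertices, giving width 3; this decomposition certifies tw(G) ≤ 3. For the lower bound: the 4 vertex sets {a,b,l}, {d}, {e}, {g,h,i,j} are disjoint, each induces a connected subgraph, and every pair is joined by at least one edge of G. Contracting each set to a single vertex therefore yields K_{4} as a minor, and since treewidth is minor-monotone, tw(G) ≥ tw(K_{4}) = 3. Therefore the treewidth is 3.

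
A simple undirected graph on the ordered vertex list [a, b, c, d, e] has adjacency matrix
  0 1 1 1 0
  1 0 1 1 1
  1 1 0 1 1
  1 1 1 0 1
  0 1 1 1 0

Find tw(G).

3

A width-3 tree decomposition is:
Bags: B1 = {a, b, c, d}  B2 = {b, c, d, e}
Tree: B1–B2
The largest bag has 4 vertices, giving width 3; this decomposition certifies tw(G) ≤ 3. On the other hand G contains the 4-clique {b, c, d, e}. A clique must lie in a single bag of any decomposition, so no decomposition can have width below 3. Combining the bounds, tw(G) = 3.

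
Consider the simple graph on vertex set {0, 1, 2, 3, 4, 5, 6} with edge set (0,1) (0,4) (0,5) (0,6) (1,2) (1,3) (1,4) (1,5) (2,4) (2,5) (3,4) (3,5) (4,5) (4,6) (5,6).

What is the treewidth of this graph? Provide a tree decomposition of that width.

The largest bag has 4 vertices, giving width 3; this decomposition certifies tw(G) ≤ 3. Conversely, {0, 1, 4, 5} is a clique of size 4, and the vertices of any clique must share a bag in every tree decomposition; so some bag has ≥ 4 vertices and tw(G) ≥ 3. Combining the bounds, tw(G) = 3.

Treewidth 3.
One optimal decomposition is:
Bags: B1 = {1, 3, 4, 5}  B2 = {0, 1, 4, 5}  B3 = {0, 4, 5, 6}  B4 = {1, 2, 4, 5}
Tree: B1–B2, B2–B3, B2–B4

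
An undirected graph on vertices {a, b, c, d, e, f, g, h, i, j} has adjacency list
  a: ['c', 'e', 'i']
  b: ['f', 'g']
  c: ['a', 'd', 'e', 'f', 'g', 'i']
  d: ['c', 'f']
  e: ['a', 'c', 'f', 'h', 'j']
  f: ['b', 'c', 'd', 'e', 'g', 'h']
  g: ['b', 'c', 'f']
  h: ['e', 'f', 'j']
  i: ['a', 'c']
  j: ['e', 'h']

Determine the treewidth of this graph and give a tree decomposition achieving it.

Treewidth 2.
One such decomposition:
Bags: B1 = {e, f, h}  B2 = {c, e, f}  B3 = {c, d, f}  B4 = {a, c, e}  B5 = {c, f, g}  B6 = {b, f, g}  B7 = {a, c, i}  B8 = {e, h, j}
Tree: B1–B2, B2–B3, B2–B4, B2–B5, B5–B6, B4–B7, B1–B8

Every bag has size at most 3, so the width is 3 − 1 = 2 and tw(G) ≤ 2. On the other hand G contains the 3-clique {a, c, e}. A clique must lie in a single bag of any decomposition, so no decomposition can have width below 2. Hence tw(G) = 2 exactly.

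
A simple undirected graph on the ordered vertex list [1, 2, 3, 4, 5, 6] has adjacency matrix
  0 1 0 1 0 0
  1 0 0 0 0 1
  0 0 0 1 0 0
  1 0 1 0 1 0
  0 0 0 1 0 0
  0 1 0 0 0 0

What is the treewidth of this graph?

A width-1 tree decomposition is:
Bags: B1 = {3, 4}  B2 = {1, 4}  B3 = {1, 2}  B4 = {2, 6}  B5 = {4, 5}
Tree: B1–B2, B2–B3, B3–B4, B2–B5
The largest bag has 2 vertices, giving width 1; this decomposition certifies tw(G) ≤ 1. Any graph with an edge has treewidth ≥ 1, and G has the edge 3–4. The upper and lower bounds meet at 1, so that is the treewidth.

1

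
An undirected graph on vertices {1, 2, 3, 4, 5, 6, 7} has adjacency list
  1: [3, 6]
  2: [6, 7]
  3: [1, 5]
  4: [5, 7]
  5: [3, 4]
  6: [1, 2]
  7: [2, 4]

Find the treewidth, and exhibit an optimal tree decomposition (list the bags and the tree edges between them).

Every bag has size at most 3, so the width is 3 − 1 = 2 and tw(G) ≤ 2. The edges 1–6–2–7–4–5–3–1 form a cycle, so G is not a tree and its treewidth is at least 2. Therefore the treewidth is 2.

Treewidth 2.
Bags: B1 = {1, 2, 6}  B2 = {1, 2, 7}  B3 = {1, 4, 7}  B4 = {1, 4, 5}  B5 = {1, 3, 5}
Tree: B1–B2, B2–B3, B3–B4, B4–B5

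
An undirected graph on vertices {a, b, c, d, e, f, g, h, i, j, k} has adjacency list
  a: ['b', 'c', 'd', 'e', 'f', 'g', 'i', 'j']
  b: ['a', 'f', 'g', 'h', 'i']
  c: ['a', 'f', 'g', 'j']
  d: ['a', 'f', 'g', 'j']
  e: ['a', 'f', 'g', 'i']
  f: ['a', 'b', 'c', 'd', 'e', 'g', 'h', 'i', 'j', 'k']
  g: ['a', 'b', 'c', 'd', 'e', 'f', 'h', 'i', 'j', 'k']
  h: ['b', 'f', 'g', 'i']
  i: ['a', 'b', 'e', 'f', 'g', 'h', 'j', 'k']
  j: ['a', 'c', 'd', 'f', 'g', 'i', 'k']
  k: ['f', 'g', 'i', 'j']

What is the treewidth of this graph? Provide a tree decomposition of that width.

Treewidth 4.
One such decomposition:
Bags: B1 = {f, g, i, j, k}  B2 = {a, f, g, i, j}  B3 = {a, e, f, g, i}  B4 = {a, d, f, g, j}  B5 = {a, b, f, g, i}  B6 = {a, c, f, g, j}  B7 = {b, f, g, h, i}
Tree: B1–B2, B2–B3, B2–B4, B3–B5, B4–B6, B5–B7

Every bag has size at most 5, so the width is 5 − 1 = 4 and tw(G) ≤ 4. Conversely, {a, d, f, g, j} is a clique of size 5, and the vertices of any clique must share a bag in every tree decomposition; so some bag has ≥ 5 vertices and tw(G) ≥ 4. Combining the bounds, tw(G) = 4.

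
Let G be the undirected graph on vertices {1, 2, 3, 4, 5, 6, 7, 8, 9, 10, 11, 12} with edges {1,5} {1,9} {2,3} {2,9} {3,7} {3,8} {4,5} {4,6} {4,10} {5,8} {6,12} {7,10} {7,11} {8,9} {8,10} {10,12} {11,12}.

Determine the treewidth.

3

A width-3 tree decomposition is:
Bags: B1 = {1, 2, 3, 9}  B2 = {1, 3, 8, 9}  B3 = {1, 3, 5, 8}  B4 = {3, 5, 7, 8}  B5 = {5, 7, 8, 10}  B6 = {4, 5, 7, 10}  B7 = {4, 7, 10, 11}  B8 = {4, 10, 11, 12}  B9 = {4, 6, 11, 12}
Tree: B1–B2, B2–B3, B3–B4, B4–B5, B5–B6, B6–B7, B7–B8, B8–B9
Each bag holds 4 vertices, so the decomposition has width 3, which upper-bounds the treewidth. For the lower bound: the 4 vertex sets {1,2,9}, {3}, {8}, {4,5,7,10} are disjoint, each induces a connected subgraph, and every pair is joined by at least one edge of G. Contracting each set to a single vertex therefore yields K_{4} as a minor, and since treewidth is minor-monotone, tw(G) ≥ tw(K_{4}) = 3. The upper and lower bounds meet at 3, so that is the treewidth.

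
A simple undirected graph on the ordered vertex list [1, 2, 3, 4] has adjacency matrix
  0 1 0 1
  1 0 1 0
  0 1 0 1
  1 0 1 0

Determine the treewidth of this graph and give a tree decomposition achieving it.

Treewidth 2.
One optimal decomposition is:
Bags: B1 = {1, 2, 4}  B2 = {2, 3, 4}
Tree: B1–B2

Each bag holds 3 vertices, so the decomposition has width 2, which upper-bounds the treewidth. The edges 2–1–4–3–2 form a cycle, so G is not a tree and its treewidth is at least 2. The upper and lower bounds meet at 2, so that is the treewidth.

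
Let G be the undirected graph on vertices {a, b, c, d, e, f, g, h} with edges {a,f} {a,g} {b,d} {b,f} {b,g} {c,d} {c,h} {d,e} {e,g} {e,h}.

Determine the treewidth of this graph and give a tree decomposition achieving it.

Treewidth 2.
One optimal decomposition is:
Bags: B1 = {a, f, g}  B2 = {b, f, g}  B3 = {b, e, g}  B4 = {b, d, e}  B5 = {d, e, h}  B6 = {c, d, h}
Tree: B1–B2, B2–B3, B3–B4, B4–B5, B5–B6

Every bag has size at most 3, so the width is 3 − 1 = 2 and tw(G) ≤ 2. The edges a–f–b–g–a form a cycle, so G is not a tree and its treewidth is at least 2. Combining the bounds, tw(G) = 2.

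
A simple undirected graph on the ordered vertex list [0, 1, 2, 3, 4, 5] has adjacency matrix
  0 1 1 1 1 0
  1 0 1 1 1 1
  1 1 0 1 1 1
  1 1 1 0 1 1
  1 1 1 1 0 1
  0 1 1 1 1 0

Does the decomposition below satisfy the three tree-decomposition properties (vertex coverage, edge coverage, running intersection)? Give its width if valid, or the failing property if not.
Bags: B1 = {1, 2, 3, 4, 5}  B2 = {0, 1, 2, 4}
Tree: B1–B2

No — edge (3,0) lies in no bag.

A tree decomposition must satisfy three properties: every vertex lies in some bag; for every edge, both endpoints lie together in some bag; and for every vertex, the bags containing it form a connected subtree. Here edge (3,0) lies in no bag, so the decomposition is invalid.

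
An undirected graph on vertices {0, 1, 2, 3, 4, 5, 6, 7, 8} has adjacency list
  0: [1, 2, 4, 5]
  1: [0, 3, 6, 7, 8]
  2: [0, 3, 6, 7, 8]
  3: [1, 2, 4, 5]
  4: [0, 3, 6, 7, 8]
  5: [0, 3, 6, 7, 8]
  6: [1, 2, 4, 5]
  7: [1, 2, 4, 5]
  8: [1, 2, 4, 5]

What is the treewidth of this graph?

A width-4 tree decomposition is:
Bags: B1 = {1, 2, 4, 5, 6}  B2 = {1, 2, 4, 5, 8}  B3 = {0, 1, 2, 4, 5}  B4 = {1, 2, 3, 4, 5}  B5 = {1, 2, 4, 5, 7}
Tree: B1–B2, B2–B3, B3–B4, B4–B5
Every bag has size at most 5, so the width is 5 − 1 = 4 and tw(G) ≤ 4. For the lower bound: the 5 vertex sets {5,6}, {4,8}, {0,2}, {1}, {3} are disjoint, each induces a connected subgraph, and every pair is joined by at least one edge of G. Contracting each set to a single vertex therefore yields K_{5} as a minor, and since treewidth is minor-monotone, tw(G) ≥ tw(K_{5}) = 4. Hence tw(G) = 4 exactly.

4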